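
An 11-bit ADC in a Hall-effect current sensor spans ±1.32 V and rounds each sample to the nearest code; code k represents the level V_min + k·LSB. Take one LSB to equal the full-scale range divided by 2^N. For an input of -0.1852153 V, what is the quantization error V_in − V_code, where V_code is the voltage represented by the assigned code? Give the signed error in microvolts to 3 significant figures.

+410 µV

Range = 1.32 − (-1.32) = 2.64 V. LSB = 2.64 V / 2^11 ≈ 1.289 mV.
(V_in − V_min)/LSB = (-0.1852153 − (-1.32)) × 2048/2.64 = 880.3178 → nearest code k = 880.
V_code = -1.32 + (880/2048) × 2.64 = -0.1856250000 V.
Error = V_in − V_code = -0.1852153 − (-0.1856250000) = +410 µV.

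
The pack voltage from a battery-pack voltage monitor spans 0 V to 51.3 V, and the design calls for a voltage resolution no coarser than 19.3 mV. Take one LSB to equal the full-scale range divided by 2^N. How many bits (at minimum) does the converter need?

12 bits

Full-scale range = 51.3 V.
Need 2^N ≥ 51.3 V / 19.3 mV = 2658 → N_min = 12.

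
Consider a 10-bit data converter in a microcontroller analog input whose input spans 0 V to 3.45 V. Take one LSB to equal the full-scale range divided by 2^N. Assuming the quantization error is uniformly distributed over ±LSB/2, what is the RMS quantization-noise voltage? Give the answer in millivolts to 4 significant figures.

V_FS = 3.45 V.
LSB = 3.45 V ÷ 2^10 = 3.45/1024 V = 3.36914 mV.
V_rms = LSB/√12 = 3.36914 mV / √12 = 0.9726 mV.

0.9726 mV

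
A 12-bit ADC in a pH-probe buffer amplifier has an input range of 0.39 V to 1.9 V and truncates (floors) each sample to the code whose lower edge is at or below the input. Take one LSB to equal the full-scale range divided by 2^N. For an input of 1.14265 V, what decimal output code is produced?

Full-scale range = 1.9 V − (0.39 V) = 1.51 V. LSB = 1.51 V / 2^12 ≈ 368.7 µV.
V_in − V_min = 1.14265 − (0.39) = 0.75265 V.
Divide by LSB: 0.75265 × 4096/1.51 = 2041.6254.
Truncating gives code 2041.

2041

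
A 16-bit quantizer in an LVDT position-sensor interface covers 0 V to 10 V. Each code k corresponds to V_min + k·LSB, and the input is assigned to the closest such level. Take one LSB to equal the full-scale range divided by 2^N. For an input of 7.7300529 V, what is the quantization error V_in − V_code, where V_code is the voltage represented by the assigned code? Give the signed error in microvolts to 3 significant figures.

−49.6 µV

Full-scale range = 10 V. LSB = 10 V / 2^16 ≈ 152.6 µV.
(7.7300529 − (0)) / LSB = 7.7300529 × 65536/10 = 50659.6747. Nearest integer: k = 50660.
Reconstructed level: 0 + 50660 × 10/65536 V = 7.7301025391 V.
Error = V_in − V_code = 7.7300529 − (7.7301025391) = −49.6 µV.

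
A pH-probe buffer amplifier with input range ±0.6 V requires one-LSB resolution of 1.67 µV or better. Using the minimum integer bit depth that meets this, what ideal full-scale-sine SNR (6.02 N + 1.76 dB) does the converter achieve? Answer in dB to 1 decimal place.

Full-scale range = 0.6 V − (-0.6 V) = 1.2 V.
Need 2^N ≥ 1.2 V / 1.67 µV = 718600 → N_min = 20.
6.02(20) + 1.76 = 122.16 dB.

122.2 dB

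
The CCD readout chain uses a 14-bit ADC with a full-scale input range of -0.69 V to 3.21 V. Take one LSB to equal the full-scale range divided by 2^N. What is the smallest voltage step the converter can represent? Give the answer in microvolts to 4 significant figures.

238.0 µV

Full-scale range = 3.21 V − (-0.69 V) = 3.9 V.
Number of codes = 2^14 = 16384.
LSB = 3.9 V / 2^14 = 238.0 µV.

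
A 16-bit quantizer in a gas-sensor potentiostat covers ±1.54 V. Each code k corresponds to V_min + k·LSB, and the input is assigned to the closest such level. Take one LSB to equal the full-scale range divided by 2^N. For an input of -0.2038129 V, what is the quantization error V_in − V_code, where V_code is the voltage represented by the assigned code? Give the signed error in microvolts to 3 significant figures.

The full-scale span is 1.54 − (-1.54) = 3.08 V. LSB = 3.08 V / 2^16 ≈ 47.00 µV.
(-0.2038129 − (-1.54)) / LSB = 1.3361871 × 65536/3.08 = 28431.2850. Nearest integer: k = 28431.
V_code = -1.54 + (28431/65536) × 3.08 = -0.20382629395 V.
Error = V_in − V_code = -0.2038129 − (-0.20382629395) = +13.4 µV.

+13.4 µV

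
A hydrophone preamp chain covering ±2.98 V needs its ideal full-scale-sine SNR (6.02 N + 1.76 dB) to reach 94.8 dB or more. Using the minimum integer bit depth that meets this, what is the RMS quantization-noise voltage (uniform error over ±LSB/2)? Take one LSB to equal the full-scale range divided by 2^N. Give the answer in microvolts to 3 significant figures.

Span: 2.98 V − (-2.98 V) = 5.96 V.
6.02 N + 1.76 ≥ 94.8 gives N ≥ 15.455, so the minimum integer is 16.
LSB = 5.96 V / 2^16 = 90.942 µV.
σ_q = LSB/√12 = 90.942 µV/3.4641 = 26.3 µV.

26.3 µV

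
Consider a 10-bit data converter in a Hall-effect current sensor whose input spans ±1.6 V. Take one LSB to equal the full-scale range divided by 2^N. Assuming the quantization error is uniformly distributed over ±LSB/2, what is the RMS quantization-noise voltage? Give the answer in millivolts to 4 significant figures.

The full-scale span is 1.6 − (-1.6) = 3.2 V.
LSB = 3.2 V ÷ 2^10 = 3.2/1024 V = 3.12500 mV.
For a uniform distribution on [−LSB/2, +LSB/2], V_rms = LSB/√12 = 3.12500 mV/3.4641 = 0.9021 mV.

0.9021 mV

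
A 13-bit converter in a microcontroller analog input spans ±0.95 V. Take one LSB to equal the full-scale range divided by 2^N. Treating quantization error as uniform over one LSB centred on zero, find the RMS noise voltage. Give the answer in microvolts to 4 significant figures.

66.95 µV

Range = 0.95 − (-0.95) = 1.9 V.
Step size = 1.9/8192 V = 231.934 µV.
For a uniform distribution on [−LSB/2, +LSB/2], V_rms = LSB/√12 = 231.934 µV/3.4641 = 66.95 µV.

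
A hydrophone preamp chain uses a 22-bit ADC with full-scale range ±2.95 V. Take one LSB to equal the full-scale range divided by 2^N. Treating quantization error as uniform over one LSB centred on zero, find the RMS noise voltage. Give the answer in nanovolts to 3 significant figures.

Range = 2.95 − (-2.95) = 5.9 V.
LSB = 5.9 V / 2^22 = 1.4067 µV.
σ_q = LSB/√12 = 1.4067 µV/3.4641 = 406 nV.

406 nV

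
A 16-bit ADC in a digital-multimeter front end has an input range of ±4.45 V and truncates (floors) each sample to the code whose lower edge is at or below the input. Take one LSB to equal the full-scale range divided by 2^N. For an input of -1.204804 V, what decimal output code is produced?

23896

The full-scale span is 4.45 − (-4.45) = 8.9 V. LSB = 8.9 V / 2^16 ≈ 135.8 µV.
code = ⌊(V_in − V_min)/LSB⌋ = ⌊(V_in − V_min) × 2^16 / range⌋
     = ⌊(-1.204804 − (-4.45)) × 65536 / 8.9⌋ = ⌊3.245196 × 65536/8.9⌋
     = ⌊23896.311⌋ = 23896.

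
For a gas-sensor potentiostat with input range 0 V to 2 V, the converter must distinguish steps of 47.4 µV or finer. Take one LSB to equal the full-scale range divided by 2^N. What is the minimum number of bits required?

Span = 2 V.
Levels needed ≥ 2/47.4 µV = 42190. 2^16 = 65536 suffices, so N_min = 16.

16 bits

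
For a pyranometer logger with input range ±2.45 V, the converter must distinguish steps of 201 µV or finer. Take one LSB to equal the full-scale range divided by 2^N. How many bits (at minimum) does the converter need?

The full-scale span is 2.45 − (-2.45) = 4.9 V.
4.9 V / 201 µV = 24380. Since 2^14 = 16384 and 2^15 = 32768, N = 15.

15 bits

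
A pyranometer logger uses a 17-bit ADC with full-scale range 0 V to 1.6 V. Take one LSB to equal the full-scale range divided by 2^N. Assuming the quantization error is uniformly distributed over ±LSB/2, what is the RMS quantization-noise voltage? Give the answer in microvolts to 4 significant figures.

V_FS = 1.6 V.
Step size = 1.6/131072 V = 12.2070 µV.
RMS of a uniform error over width LSB is LSB/√12 = 3.524 µV.

3.524 µV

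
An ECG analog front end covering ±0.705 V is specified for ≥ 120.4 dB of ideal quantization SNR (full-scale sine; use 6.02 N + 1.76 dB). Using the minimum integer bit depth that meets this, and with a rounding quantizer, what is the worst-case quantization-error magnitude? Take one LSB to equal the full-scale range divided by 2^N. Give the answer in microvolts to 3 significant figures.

0.672 µV

Span: 0.705 V − (-0.705 V) = 1.41 V.
Required N = ⌈(120.4 − 1.76)/6.02⌉ = ⌈19.708⌉ = 20.
One LSB is 1.41 V / 1048576 = 1.3447 µV.
Max error for round-to-nearest is LSB/2 = 0.672 µV.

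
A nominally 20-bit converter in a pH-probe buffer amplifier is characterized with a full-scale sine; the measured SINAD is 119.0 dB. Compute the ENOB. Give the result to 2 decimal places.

19.48 bits

(119.0 − 1.76) / 6.02 = 117.24/6.02 = 19.4751 effective bits.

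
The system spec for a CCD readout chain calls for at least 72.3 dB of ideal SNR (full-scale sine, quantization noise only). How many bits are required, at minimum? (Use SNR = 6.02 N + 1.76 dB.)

12 bits

N ≥ (72.3 − 1.76)/6.02 = 11.718 → N_min = 12.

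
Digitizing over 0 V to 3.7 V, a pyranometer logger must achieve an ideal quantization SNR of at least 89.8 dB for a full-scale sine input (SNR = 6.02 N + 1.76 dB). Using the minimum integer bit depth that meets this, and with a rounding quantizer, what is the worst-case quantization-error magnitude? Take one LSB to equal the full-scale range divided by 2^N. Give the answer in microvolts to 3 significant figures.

Full-scale range = 3.7 V.
6.02 N + 1.76 ≥ 89.8 gives N ≥ 14.625, so the minimum integer is 15.
LSB = 3.7 V ÷ 2^15 = 3.7/32768 V = 112.92 µV.
Half an LSB is 56.5 µV.

56.5 µV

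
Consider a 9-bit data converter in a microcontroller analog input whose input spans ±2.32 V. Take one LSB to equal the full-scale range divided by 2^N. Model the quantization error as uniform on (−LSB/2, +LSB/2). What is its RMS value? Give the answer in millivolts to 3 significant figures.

Span: 2.32 V − (-2.32 V) = 4.64 V.
Step size = 4.64/512 V = 9.0625 mV.
V_rms = LSB/√12 = 9.0625 mV / √12 = 2.62 mV.

2.62 mV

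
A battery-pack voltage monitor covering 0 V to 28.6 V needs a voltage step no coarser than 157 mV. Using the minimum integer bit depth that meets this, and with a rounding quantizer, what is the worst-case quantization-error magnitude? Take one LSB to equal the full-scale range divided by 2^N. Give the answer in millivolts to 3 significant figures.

Range is 28.6 V.
Required number of levels: 28.6/157 mV = 182.17; smallest N with 2^N ≥ that is 8.
LSB = 28.6 V ÷ 2^8 = 28.6/256 V = 111.72 mV.
Half an LSB is 55.9 mV.

55.9 mV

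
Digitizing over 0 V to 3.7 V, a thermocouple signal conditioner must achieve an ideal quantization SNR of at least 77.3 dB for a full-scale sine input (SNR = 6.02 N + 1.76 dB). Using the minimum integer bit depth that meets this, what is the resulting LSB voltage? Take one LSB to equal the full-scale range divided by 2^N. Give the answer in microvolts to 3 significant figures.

Range is 3.7 V.
N ≥ (77.3 − 1.76)/6.02 = 12.548 → N_min = 13.
LSB = 3.7 V / 2^13 = 452 µV.

452 µV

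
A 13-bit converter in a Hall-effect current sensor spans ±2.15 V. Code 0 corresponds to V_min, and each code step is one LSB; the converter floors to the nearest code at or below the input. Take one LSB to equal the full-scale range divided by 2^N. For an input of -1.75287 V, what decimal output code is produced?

Full-scale range = 2.15 V − (-2.15 V) = 4.3 V. LSB = 4.3 V / 2^13 ≈ 0.5249 mV.
(V_in − V_min) × 2^13/range = (-1.75287 − (-2.15)) × 8192/4.3 = 756.579.
Floor → code = 756.

756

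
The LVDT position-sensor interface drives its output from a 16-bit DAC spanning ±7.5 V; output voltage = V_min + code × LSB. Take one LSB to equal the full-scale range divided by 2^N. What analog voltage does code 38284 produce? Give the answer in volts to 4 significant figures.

Range = 7.5 − (-7.5) = 15 V. LSB = 15 V / 2^16.
V_out = V_min + code × LSB = -7.5 V + 38284 × 15 V / 65536
      = -7.5 + 8.76251 = 1.26251 V.

1.263 V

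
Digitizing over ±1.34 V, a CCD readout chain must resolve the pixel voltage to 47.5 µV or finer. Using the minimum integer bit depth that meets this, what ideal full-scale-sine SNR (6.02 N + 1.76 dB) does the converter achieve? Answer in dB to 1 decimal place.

Full-scale range = 1.34 V − (-1.34 V) = 2.68 V.
Required number of levels: 2.68/47.5 µV = 56421; smallest N with 2^N ≥ that is 16.
Ideal SNR at N = 16: 6.02·16 + 1.76 = 98.1 dB.

98.1 dB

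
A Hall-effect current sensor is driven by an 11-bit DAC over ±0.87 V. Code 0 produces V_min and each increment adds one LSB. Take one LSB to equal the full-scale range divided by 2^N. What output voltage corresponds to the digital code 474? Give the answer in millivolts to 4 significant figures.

-467.3 mV

Range = 0.87 − (-0.87) = 1.74 V. LSB = 1.74 V / 2^11.
V_out = V_min + code × LSB = -0.87 V + 474 × 1.74 V / 2048
      = -0.87 + 0.402715 = -0.467285 V.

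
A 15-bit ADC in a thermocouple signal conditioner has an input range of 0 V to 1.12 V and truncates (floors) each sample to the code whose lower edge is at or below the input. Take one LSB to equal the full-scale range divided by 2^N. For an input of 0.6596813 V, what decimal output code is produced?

Span = 1.12 V. LSB = 1.12 V / 2^15 ≈ 34.18 µV.
(V_in − V_min) × 2^15/range = (0.6596813 − (0)) × 32768/1.12 = 19300.390.
Floor → code = 19300.

19300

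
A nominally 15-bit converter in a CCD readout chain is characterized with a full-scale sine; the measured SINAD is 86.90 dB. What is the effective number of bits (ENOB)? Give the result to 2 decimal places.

14.14 bits

ENOB = (SINAD − 1.76) / 6.02 = (86.90 − 1.76) / 6.02 = 85.14 / 6.02 = 14.1429.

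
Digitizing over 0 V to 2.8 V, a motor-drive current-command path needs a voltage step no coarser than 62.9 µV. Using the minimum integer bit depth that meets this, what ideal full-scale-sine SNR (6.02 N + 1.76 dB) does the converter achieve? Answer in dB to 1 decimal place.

Full-scale range = 2.8 V.
Need 2^N ≥ 2.8 V / 62.9 µV = 44520 → N_min = 16.
Ideal SNR at N = 16: 6.02·16 + 1.76 = 98.1 dB.

98.1 dB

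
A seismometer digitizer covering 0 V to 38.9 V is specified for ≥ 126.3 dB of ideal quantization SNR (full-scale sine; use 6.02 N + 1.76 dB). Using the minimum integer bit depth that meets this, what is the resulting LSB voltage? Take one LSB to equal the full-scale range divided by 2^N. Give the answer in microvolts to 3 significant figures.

18.5 µV

Span = 38.9 V.
Required N = ⌈(126.3 − 1.76)/6.02⌉ = ⌈20.688⌉ = 21.
LSB = 38.9 V / 2^21 = 18.5 µV.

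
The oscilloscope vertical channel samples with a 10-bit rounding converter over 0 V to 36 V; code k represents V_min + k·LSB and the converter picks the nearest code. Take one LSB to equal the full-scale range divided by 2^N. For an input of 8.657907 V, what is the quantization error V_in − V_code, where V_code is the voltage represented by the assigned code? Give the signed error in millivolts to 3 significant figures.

Span = 36 V. LSB = 36 V / 2^10 ≈ 35.16 mV.
(V_in − V_min)/LSB = (8.657907 − (0)) × 1024/36 = 246.2694 → nearest code k = 246.
V_code = 0 + (246/1024) × 36 = 8.648437500 V.
Error = V_in − V_code = 8.657907 − (8.648437500) = +9.47 mV.

+9.47 mV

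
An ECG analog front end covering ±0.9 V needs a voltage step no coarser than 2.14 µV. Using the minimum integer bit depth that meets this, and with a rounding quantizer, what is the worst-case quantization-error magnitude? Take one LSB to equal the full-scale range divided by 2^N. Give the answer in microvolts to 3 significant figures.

0.858 µV

Full-scale range = 0.9 V − (-0.9 V) = 1.8 V.
Need 2^N ≥ 1.8 V / 2.14 µV = 841100 → N_min = 20.
One LSB is 1.8 V / 1048576 = 1.7166 µV.
Max error for round-to-nearest is LSB/2 = 0.858 µV.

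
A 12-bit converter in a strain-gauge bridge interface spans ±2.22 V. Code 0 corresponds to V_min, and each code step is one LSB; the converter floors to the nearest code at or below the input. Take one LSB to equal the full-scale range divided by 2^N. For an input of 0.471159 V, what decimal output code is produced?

Span: 2.22 V − (-2.22 V) = 4.44 V. LSB = 4.44 V / 2^12 ≈ 1.084 mV.
V_in − V_min = 0.471159 − (-2.22) = 2.691159 V.
Divide by LSB: 2.691159 × 4096/4.44 = 2482.6548.
Truncating gives code 2482.

2482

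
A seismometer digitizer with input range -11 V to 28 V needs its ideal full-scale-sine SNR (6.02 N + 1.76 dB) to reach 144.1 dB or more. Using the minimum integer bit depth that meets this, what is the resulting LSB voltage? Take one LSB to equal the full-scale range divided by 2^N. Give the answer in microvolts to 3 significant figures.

The full-scale span is 28 − (-11) = 39 V.
6.02 N + 1.76 ≥ 144.1 gives N ≥ 23.645, so the minimum integer is 24.
LSB = 39 V ÷ 2^24 = 39/16777216 V = 2.32 µV.

2.32 µV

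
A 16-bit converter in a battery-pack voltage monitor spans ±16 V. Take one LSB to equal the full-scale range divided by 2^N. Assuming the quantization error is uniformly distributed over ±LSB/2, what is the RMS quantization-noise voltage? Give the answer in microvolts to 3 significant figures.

The full-scale span is 16 − (-16) = 32 V.
Step size = 32/65536 V = 488.28 µV.
σ_q = LSB/√12 = 488.28 µV/3.4641 = 141 µV.

141 µV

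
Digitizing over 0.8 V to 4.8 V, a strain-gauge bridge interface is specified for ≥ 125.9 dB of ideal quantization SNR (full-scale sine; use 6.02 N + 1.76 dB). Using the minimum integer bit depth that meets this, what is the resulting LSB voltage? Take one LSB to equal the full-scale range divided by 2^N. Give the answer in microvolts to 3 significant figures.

Span: 4.8 V − (0.8 V) = 4 V.
Solving 6.02 N ≥ 125.9 − 1.76: N ≥ 20.621. Round up → N = 21.
One LSB is 4 V / 2097152 = 1.91 µV.

1.91 µV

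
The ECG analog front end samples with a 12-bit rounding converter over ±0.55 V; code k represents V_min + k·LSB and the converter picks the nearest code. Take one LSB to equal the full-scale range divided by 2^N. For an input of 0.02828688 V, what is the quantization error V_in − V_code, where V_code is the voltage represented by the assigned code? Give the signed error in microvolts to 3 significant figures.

Range = 0.55 − (-0.55) = 1.1 V. LSB = 1.1 V / 2^12 ≈ 268.6 µV.
(0.02828688 − (-0.55)) / LSB = 0.57828688 × 4096/1.1 = 2153.3301. Nearest integer: k = 2153.
V_code = -0.55 + (2153/4096) × 1.1 = 0.02819824219 V.
V_in − V_code = 0.02828688 − (0.02819824219) = +88.6 µV.

+88.6 µV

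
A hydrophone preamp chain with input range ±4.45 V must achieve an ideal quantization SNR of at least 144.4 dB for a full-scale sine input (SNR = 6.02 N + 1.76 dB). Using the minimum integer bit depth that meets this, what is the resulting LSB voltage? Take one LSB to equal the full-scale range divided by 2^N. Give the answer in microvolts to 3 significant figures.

The full-scale span is 4.45 − (-4.45) = 8.9 V.
N ≥ (144.4 − 1.76)/6.02 = 23.694 → N_min = 24.
LSB = 8.9 V ÷ 2^24 = 8.9/16777216 V = 0.530 µV.

0.530 µV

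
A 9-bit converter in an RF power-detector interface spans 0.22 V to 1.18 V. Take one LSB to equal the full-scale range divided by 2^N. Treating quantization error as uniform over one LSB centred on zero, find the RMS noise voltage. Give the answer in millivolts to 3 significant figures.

The full-scale span is 1.18 − (0.22) = 0.96 V.
LSB = 0.96 V ÷ 2^9 = 0.96/512 V = 1.8750 mV.
σ_q = LSB/√12 = 1.8750 mV/3.4641 = 0.541 mV.

0.541 mV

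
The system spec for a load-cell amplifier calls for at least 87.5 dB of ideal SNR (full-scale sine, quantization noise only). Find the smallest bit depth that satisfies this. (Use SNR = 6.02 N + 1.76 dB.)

6.02 N + 1.76 ≥ 87.5 gives N ≥ 14.243, so the minimum integer is 15.

15 bits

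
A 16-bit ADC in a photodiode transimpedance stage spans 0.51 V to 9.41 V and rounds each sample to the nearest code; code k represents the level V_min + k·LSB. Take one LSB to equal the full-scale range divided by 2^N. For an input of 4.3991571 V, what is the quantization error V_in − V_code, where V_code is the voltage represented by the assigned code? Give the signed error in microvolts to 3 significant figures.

Full-scale range = 9.41 V − (0.51 V) = 8.9 V. LSB = 8.9 V / 2^16 ≈ 135.8 µV.
Position in LSBs: (4.3991571 − (0.51)) × 65536/8.9 = 28638.1797; rounding gives k = 28638.
Reconstructed level: 0.51 + 28638 × 8.9/65536 V = 4.3991326904 V.
Error = V_in − V_code = 4.3991571 − (4.3991326904) = +24.4 µV.

+24.4 µV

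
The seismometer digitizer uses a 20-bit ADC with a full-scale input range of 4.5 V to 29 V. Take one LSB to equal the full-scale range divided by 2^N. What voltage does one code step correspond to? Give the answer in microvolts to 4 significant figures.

Span: 29 V − (4.5 V) = 24.5 V.
Number of codes = 2^20 = 1048576.
LSB = 24.5 V ÷ 2^20 = 24.5/1048576 V = 23.37 µV.

23.37 µV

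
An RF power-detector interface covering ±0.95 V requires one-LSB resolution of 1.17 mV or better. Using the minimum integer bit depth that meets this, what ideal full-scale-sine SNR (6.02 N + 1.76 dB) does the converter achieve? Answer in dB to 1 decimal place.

The full-scale span is 0.95 − (-0.95) = 1.9 V.
Required number of levels: 1.9/1.17 mV = 1623.9; smallest N with 2^N ≥ that is 11.
SNR = 6.02 × 11 + 1.76 = 67.98 dB.

68.0 dB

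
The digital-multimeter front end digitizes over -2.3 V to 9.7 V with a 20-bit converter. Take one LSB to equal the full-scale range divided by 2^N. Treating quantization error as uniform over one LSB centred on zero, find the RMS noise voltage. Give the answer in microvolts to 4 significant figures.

3.304 µV

Span: 9.7 V − (-2.3 V) = 12 V.
LSB = 12 V / 2^20 = 11.4441 µV.
For a uniform distribution on [−LSB/2, +LSB/2], V_rms = LSB/√12 = 11.4441 µV/3.4641 = 3.304 µV.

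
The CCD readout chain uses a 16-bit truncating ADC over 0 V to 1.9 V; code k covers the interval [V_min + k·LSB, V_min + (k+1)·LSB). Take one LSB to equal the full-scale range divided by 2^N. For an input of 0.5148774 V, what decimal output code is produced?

17759

Full-scale range = 1.9 V. LSB = 1.9 V / 2^16 ≈ 28.99 µV.
code = ⌊(V_in − V_min)/LSB⌋ = ⌊(V_in − V_min) × 2^16 / range⌋
     = ⌊(0.5148774 − (0)) × 65536 / 1.9⌋ = ⌊0.5148774 × 65536/1.9⌋
     = ⌊17759.476⌋ = 17759.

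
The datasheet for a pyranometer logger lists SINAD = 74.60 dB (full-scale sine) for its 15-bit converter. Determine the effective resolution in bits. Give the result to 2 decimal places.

12.10 bits

(74.60 − 1.76) / 6.02 = 72.84/6.02 = 12.0997 effective bits.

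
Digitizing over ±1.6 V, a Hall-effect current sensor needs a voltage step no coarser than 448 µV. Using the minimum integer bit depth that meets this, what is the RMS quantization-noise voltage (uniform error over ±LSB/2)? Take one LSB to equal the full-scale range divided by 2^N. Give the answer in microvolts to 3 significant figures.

113 µV

Span: 1.6 V − (-1.6 V) = 3.2 V.
Required number of levels: 3.2/448 µV = 7142.9; smallest N with 2^N ≥ that is 13.
LSB = 3.2 V / 2^13 = 390.63 µV.
V_rms = LSB/√12 = 113 µV.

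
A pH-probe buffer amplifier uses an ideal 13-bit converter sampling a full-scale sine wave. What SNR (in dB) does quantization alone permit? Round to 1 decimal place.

For an ideal N-bit converter with full-scale sine input, SNR = 6.02 N + 1.76 dB. SNR = 6.02 × 13 + 1.76 = 78.26 + 1.76 = 80.02 dB.

80.0 dB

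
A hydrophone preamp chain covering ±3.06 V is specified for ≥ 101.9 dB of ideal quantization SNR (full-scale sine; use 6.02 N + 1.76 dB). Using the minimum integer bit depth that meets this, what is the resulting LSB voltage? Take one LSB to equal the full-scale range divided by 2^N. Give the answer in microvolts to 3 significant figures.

46.7 µV

Full-scale range = 3.06 V − (-3.06 V) = 6.12 V.
6.02 N + 1.76 ≥ 101.9 gives N ≥ 16.635, so the minimum integer is 17.
LSB = 6.12 V ÷ 2^17 = 6.12/131072 V = 46.7 µV.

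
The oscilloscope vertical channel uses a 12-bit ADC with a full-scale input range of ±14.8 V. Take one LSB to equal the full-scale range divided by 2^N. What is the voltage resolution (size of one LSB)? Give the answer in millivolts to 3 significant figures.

Full-scale range = 14.8 V − (-14.8 V) = 29.6 V.
2^12 = 4096 levels.
Step size = 29.6/4096 V = 7.23 mV.

7.23 mV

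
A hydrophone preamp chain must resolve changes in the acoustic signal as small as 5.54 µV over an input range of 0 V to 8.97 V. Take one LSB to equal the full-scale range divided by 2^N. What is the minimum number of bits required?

Range is 8.97 V.
Required number of levels: 8.97/5.54 µV = 1.6191e6; smallest N with 2^N ≥ that is 21.

21 bits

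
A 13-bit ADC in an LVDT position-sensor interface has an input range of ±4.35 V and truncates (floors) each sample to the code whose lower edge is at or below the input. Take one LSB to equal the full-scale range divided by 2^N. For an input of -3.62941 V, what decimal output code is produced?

Full-scale range = 4.35 V − (-4.35 V) = 8.7 V. LSB = 8.7 V / 2^13 ≈ 1.062 mV.
(V_in − V_min) × 2^13/range = (-3.62941 − (-4.35)) × 8192/8.7 = 678.514.
Floor → code = 678.

678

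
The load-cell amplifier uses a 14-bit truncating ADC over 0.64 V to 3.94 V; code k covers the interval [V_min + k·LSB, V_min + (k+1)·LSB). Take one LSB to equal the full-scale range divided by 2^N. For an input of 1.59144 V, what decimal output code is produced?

Full-scale range = 3.94 V − (0.64 V) = 3.3 V. LSB = 3.3 V / 2^14 ≈ 201.4 µV.
(V_in − V_min) × 2^14/range = (1.59144 − (0.64)) × 16384/3.3 = 4723.755.
Floor → code = 4723.

4723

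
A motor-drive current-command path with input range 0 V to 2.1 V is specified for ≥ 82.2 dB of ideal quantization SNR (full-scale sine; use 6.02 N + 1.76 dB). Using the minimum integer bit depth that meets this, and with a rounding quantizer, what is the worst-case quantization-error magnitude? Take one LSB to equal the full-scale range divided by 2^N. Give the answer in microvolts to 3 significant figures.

V_FS = 2.1 V.
N ≥ (82.2 − 1.76)/6.02 = 13.362 → N_min = 14.
Step size = 2.1/16384 V = 128.17 µV.
Half an LSB is 64.1 µV.

64.1 µV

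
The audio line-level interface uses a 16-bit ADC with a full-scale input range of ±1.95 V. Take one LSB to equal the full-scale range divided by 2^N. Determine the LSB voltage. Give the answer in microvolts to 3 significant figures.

The full-scale span is 1.95 − (-1.95) = 3.9 V.
Number of codes = 2^16 = 65536.
LSB = 3.9 V / 2^16 = 59.5 µV.

59.5 µV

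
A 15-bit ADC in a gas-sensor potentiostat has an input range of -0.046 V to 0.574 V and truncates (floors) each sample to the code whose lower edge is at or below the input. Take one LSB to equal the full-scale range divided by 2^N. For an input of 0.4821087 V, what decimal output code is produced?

27911

Full-scale range = 0.574 V − (-0.046 V) = 0.62 V. LSB = 0.62 V / 2^15 ≈ 18.92 µV.
V_in − V_min = 0.4821087 − (-0.046) = 0.5281087 V.
Divide by LSB: 0.5281087 × 32768/0.62 = 27911.3966.
Truncating gives code 27911.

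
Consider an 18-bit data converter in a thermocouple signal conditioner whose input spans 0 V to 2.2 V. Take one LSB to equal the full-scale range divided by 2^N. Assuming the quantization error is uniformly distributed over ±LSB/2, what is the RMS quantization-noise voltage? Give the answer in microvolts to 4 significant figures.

2.423 µV

V_FS = 2.2 V.
One LSB is 2.2 V / 262144 = 8.39233 µV.
V_rms = LSB/√12 = 8.39233 µV / √12 = 2.423 µV.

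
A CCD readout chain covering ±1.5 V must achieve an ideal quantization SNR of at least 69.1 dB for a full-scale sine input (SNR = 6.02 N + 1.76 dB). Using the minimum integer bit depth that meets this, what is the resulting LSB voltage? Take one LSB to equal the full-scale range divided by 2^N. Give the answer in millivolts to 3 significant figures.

0.732 mV

Range = 1.5 − (-1.5) = 3 V.
N ≥ (69.1 − 1.76)/6.02 = 11.186 → N_min = 12.
LSB = 3 V ÷ 2^12 = 3/4096 V = 0.732 mV.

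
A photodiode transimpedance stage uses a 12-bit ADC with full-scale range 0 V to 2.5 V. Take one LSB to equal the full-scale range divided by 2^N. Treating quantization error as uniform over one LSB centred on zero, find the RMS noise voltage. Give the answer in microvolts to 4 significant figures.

176.2 µV

Full-scale range = 2.5 V.
One LSB is 2.5 V / 4096 = 0.610352 mV.
V_rms = LSB/√12 = 0.610352 mV / √12 = 176.2 µV.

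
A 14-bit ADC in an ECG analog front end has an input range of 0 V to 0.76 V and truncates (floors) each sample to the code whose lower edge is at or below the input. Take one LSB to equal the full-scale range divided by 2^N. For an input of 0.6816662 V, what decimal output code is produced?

14695

Range is 0.76 V. LSB = 0.76 V / 2^14 ≈ 46.39 µV.
code = ⌊(V_in − V_min)/LSB⌋ = ⌊(V_in − V_min) × 2^14 / range⌋
     = ⌊(0.6816662 − (0)) × 16384 / 0.76⌋ = ⌊0.6816662 × 16384/0.76⌋
     = ⌊14695.288⌋ = 14695.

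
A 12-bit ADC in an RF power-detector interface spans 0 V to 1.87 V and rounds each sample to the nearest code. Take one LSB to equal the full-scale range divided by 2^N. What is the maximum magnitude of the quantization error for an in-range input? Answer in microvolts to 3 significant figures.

Range is 1.87 V.
LSB = 1.87 V ÷ 2^12 = 1.87/4096 V = 456.54 µV.
Worst-case error for round-to-nearest is half an LSB: 228 µV.

228 µV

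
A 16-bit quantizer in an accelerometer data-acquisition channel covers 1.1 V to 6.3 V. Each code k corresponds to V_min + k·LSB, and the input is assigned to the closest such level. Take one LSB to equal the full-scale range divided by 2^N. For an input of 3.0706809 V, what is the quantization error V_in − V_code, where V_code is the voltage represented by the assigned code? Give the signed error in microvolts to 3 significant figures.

−28.3 µV

Range = 6.3 − (1.1) = 5.2 V. LSB = 5.2 V / 2^16 ≈ 79.35 µV.
(V_in − V_min)/LSB = (3.0706809 − (1.1)) × 65536/5.2 = 24836.6430 → nearest code k = 24837.
V_code = V_min + k × range/2^16 = 1.1 + 24837 × 5.2/65536 = 3.0707092285 V.
Error = V_in − V_code = 3.0706809 − (3.0707092285) = −28.3 µV.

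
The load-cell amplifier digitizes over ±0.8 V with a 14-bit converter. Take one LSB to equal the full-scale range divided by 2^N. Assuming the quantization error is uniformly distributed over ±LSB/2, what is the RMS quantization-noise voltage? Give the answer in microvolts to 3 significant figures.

Range = 0.8 − (-0.8) = 1.6 V.
LSB = 1.6 V / 2^14 = 97.656 µV.
For a uniform distribution on [−LSB/2, +LSB/2], V_rms = LSB/√12 = 97.656 µV/3.4641 = 28.2 µV.

28.2 µV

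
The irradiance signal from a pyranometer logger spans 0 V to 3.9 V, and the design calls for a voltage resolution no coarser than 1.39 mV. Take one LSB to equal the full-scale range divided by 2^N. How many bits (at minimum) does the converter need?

Full-scale range = 3.9 V.
Required number of levels: 3.9/1.39 mV = 2805.8; smallest N with 2^N ≥ that is 12.

12 bits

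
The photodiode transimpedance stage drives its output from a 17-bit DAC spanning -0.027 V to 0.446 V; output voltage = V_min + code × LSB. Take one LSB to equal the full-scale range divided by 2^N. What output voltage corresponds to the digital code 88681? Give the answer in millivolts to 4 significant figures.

293.0 mV

The full-scale span is 0.446 − (-0.027) = 0.473 V. LSB = 0.473 V / 2^17.
V_out = -0.027 + 88681 × (0.473/131072) V
      = -0.027 + 0.320023 = 0.293023 V.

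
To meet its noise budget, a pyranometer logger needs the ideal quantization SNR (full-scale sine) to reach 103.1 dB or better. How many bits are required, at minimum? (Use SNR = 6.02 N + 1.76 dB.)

17 bits

N ≥ (103.1 − 1.76)/6.02 = 16.834 → N_min = 17.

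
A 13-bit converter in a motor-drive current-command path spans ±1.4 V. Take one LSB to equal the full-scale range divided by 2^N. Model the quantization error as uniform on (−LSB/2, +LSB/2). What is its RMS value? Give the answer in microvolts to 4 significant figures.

98.67 µV

The full-scale span is 1.4 − (-1.4) = 2.8 V.
LSB = 2.8 V ÷ 2^13 = 2.8/8192 V = 341.797 µV.
RMS of a uniform error over width LSB is LSB/√12 = 98.67 µV.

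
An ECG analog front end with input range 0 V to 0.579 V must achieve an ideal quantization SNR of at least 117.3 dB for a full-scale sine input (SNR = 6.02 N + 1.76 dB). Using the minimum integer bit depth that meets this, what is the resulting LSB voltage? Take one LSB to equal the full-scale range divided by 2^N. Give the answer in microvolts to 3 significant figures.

0.552 µV

V_FS = 0.579 V.
Solving 6.02 N ≥ 117.3 − 1.76: N ≥ 19.193. Round up → N = 20.
LSB = 0.579 V ÷ 2^20 = 0.579/1048576 V = 0.552 µV.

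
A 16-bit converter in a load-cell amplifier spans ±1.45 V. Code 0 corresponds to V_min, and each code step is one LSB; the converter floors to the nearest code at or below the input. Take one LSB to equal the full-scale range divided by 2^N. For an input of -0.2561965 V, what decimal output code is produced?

The full-scale span is 1.45 − (-1.45) = 2.9 V. LSB = 2.9 V / 2^16 ≈ 44.25 µV.
code = ⌊(V_in − V_min)/LSB⌋ = ⌊(V_in − V_min) × 2^16 / range⌋
     = ⌊(-0.2561965 − (-1.45)) × 65536 / 2.9⌋ = ⌊1.1938035 × 65536/2.9⌋
     = ⌊26978.312⌋ = 26978.

26978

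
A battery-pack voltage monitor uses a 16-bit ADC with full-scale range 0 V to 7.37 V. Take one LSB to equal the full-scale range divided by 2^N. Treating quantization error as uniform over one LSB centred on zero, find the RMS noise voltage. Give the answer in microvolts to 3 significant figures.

32.5 µV

Span = 7.37 V.
Step size = 7.37/65536 V = 112.46 µV.
V_rms = LSB/√12 = 112.46 µV / √12 = 32.5 µV.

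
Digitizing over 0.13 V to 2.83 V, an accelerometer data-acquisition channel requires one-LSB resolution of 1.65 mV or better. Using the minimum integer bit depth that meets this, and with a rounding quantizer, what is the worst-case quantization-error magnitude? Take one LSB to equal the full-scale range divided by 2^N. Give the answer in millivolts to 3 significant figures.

Full-scale range = 2.83 V − (0.13 V) = 2.7 V.
2.7 V / 1.65 mV = 1636. Since 2^10 = 1024 and 2^11 = 2048, N = 11.
LSB = 2.7 V ÷ 2^11 = 2.7/2048 V = 1.3184 mV.
|e|_max = LSB/2 = 0.659 mV.

0.659 mV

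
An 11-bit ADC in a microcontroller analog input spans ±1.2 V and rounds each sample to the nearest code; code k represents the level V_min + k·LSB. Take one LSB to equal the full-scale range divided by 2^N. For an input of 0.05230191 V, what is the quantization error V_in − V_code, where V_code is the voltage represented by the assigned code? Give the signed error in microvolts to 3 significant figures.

Range = 1.2 − (-1.2) = 2.4 V. LSB = 2.4 V / 2^11 ≈ 1.172 mV.
Position in LSBs: (0.05230191 − (-1.2)) × 2048/2.4 = 1068.6310; rounding gives k = 1069.
Reconstructed level: -1.2 + 1069 × 2.4/2048 V = 0.05273437500 V.
V_in − V_code = 0.05230191 − (0.05273437500) = −432 µV.

−432 µV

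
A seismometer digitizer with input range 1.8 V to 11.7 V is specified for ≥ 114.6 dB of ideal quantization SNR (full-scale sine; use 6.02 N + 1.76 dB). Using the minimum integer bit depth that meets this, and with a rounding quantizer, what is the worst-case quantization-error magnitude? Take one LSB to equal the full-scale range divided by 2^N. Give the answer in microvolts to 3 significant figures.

The full-scale span is 11.7 − (1.8) = 9.9 V.
Required N = ⌈(114.6 − 1.76)/6.02⌉ = ⌈18.744⌉ = 19.
LSB = 9.9 V ÷ 2^19 = 9.9/524288 V = 18.883 µV.
Half an LSB is 9.44 µV.

9.44 µV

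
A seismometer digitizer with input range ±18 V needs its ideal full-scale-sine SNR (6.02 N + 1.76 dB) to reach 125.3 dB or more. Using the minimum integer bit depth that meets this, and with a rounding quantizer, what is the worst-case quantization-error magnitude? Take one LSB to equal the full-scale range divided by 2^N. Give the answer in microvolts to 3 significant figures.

The full-scale span is 18 − (-18) = 36 V.
6.02 N + 1.76 ≥ 125.3 gives N ≥ 20.522, so the minimum integer is 21.
LSB = 36 V / 2^21 = 17.166 µV.
|e|_max = LSB/2 = 8.58 µV.

8.58 µV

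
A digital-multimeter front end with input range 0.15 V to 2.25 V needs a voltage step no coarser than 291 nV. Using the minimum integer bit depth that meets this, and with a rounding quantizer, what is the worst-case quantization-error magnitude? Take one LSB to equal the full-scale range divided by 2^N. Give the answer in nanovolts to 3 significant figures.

125 nV

The full-scale span is 2.25 − (0.15) = 2.1 V.
Need 2^N ≥ 2.1 V / 291 nV = 7.216e6 → N_min = 23.
One LSB is 2.1 V / 8388608 = 250.34 nV.
Max error for round-to-nearest is LSB/2 = 125 nV.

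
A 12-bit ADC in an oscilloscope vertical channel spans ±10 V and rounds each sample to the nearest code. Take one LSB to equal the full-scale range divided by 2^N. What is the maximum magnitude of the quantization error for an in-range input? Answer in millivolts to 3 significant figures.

2.44 mV

The full-scale span is 10 − (-10) = 20 V.
LSB = 20 V / 2^12 = 4.8828 mV.
Worst-case error for round-to-nearest is half an LSB: 2.44 mV.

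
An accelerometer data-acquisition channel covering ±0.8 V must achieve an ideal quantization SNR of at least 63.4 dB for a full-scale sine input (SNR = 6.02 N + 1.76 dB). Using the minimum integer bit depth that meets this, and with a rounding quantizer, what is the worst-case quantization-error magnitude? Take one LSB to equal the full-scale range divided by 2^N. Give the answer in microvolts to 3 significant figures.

The full-scale span is 0.8 − (-0.8) = 1.6 V.
6.02 N + 1.76 ≥ 63.4 gives N ≥ 10.239, so the minimum integer is 11.
Step size = 1.6/2048 V = 0.78125 mV.
|e|_max = LSB/2 = 391 µV.

391 µV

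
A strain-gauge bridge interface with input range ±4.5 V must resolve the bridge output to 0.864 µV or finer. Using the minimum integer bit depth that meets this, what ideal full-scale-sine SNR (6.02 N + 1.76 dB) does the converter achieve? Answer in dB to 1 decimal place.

Range = 4.5 − (-4.5) = 9 V.
Need 2^N ≥ 9 V / 0.864 µV = 1.042e7 → N_min = 24.
SNR = 6.02 × 24 + 1.76 = 146.24 dB.

146.2 dB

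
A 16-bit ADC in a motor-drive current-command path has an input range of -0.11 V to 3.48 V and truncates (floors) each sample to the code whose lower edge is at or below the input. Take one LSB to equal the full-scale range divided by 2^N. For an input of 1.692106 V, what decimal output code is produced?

32897

Span: 3.48 V − (-0.11 V) = 3.59 V. LSB = 3.59 V / 2^16 ≈ 54.78 µV.
(V_in − V_min) × 2^16/range = (1.692106 − (-0.11)) × 65536/3.59 = 32897.721.
Floor → code = 32897.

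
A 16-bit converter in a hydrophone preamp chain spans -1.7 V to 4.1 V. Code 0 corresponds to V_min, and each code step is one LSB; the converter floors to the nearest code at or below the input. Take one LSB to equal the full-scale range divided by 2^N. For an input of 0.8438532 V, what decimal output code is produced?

Range = 4.1 − (-1.7) = 5.8 V. LSB = 5.8 V / 2^16 ≈ 88.50 µV.
(V_in − V_min) × 2^16/range = (0.8438532 − (-1.7)) × 65536/5.8 = 28743.787.
Floor → code = 28743.

28743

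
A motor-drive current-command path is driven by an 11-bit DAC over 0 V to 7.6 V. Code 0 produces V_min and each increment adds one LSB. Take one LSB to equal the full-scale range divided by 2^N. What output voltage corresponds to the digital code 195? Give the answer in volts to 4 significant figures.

V_FS = 7.6 V. LSB = 7.6 V / 2^11.
V_out = 0 + 195 × (7.6/2048) V
      = 0 V + 0.723633 V = 0.723633 V.

0.7236 V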